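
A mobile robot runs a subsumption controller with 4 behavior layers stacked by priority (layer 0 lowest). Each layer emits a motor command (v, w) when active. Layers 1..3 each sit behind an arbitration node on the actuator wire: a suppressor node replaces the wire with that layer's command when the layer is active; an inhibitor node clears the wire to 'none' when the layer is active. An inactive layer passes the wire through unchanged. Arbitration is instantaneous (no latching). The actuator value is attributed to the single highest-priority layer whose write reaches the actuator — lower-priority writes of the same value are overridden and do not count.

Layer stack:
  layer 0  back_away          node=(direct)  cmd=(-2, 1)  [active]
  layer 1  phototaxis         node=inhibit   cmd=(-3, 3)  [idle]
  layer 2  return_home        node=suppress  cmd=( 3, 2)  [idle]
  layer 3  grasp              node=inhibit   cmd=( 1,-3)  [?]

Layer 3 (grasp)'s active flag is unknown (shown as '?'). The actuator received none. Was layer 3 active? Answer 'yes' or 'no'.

yes

If layer 3 is active=yes:
  actuator would be none
If layer 3 is active=no:
  actuator would be (-2, 1)
Observed none, so layer 3 was active.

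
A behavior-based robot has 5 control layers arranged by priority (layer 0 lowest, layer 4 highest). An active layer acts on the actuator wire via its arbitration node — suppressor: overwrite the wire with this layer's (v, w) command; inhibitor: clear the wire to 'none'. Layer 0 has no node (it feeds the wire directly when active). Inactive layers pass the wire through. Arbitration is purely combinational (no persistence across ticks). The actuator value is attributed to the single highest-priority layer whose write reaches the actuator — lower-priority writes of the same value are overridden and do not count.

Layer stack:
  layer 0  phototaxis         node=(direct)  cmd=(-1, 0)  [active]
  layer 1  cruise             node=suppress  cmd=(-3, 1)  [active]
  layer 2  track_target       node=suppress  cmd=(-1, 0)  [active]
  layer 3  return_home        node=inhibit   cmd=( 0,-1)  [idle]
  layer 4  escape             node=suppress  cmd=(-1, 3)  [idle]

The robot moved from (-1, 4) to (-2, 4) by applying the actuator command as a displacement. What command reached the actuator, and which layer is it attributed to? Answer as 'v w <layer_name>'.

displacement = (-2, 4) − (-1, 4) = (-1, 0)
layer 0 (phototaxis) active — direct: (-1, 0)
layer 1 (cruise) active — suppresses: (-3, 1)
layer 2 (track_target) active — suppresses: (-1, 0)
layer 3 (return_home) idle — unchanged: (-1, 0)
layer 4 (escape) idle — unchanged: (-1, 0)
→ actuator (-1, 0) — from layer 2 (track_target)

-1 0 track_target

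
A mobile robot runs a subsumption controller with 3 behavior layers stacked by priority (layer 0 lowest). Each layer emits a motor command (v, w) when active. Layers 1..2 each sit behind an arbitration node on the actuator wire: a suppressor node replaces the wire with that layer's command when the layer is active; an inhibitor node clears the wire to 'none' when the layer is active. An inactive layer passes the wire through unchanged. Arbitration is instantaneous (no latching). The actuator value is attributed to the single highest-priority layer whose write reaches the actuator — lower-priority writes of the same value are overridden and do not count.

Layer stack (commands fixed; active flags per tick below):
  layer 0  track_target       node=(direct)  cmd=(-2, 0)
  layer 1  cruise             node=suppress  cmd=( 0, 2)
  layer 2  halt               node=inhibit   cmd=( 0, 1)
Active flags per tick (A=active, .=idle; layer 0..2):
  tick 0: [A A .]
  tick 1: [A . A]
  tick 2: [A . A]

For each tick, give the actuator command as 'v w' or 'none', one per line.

tick 0:
  L0 track_target: active, feeds wire = (-2, 0)
  L1 cruise: active, suppressor → wire = (0, 2)
  L2 halt: idle → wire stays (0, 2)
  actuator = (0, 2)
tick 1:
  L0 track_target: active, feeds wire = (-2, 0)
  L1 cruise: idle → wire stays (-2, 0)
  L2 halt: active, inhibitor → wire = none
  actuator = none
tick 2:
  L0 track_target: active, feeds wire = (-2, 0)
  L1 cruise: idle → wire stays (-2, 0)
  L2 halt: active, inhibitor → wire = none
  actuator = none

0 2
none
none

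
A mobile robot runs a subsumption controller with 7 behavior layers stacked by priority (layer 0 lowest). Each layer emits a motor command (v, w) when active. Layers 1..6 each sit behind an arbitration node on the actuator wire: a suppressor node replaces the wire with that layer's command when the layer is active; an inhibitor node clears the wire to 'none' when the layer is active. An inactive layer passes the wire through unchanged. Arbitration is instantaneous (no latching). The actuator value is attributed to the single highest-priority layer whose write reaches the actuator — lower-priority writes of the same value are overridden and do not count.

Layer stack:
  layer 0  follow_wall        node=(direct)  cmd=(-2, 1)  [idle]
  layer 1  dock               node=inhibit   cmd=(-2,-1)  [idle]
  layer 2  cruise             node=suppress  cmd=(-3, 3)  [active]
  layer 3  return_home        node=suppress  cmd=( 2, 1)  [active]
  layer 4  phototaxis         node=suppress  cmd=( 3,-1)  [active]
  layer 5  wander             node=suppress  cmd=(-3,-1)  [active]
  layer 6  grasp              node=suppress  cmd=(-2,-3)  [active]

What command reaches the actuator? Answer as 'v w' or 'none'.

[0] follow_wall off; wire := none
[1] dock off; pass none
[2] cruise on (suppress); wire := (-3, 3)
[3] return_home on (suppress); wire := (2, 1)
[4] phototaxis on (suppress); wire := (3, -1)
[5] wander on (suppress); wire := (-3, -1)
[6] grasp on (suppress); wire := (-2, -3)
output (-2, -3)

-2 -3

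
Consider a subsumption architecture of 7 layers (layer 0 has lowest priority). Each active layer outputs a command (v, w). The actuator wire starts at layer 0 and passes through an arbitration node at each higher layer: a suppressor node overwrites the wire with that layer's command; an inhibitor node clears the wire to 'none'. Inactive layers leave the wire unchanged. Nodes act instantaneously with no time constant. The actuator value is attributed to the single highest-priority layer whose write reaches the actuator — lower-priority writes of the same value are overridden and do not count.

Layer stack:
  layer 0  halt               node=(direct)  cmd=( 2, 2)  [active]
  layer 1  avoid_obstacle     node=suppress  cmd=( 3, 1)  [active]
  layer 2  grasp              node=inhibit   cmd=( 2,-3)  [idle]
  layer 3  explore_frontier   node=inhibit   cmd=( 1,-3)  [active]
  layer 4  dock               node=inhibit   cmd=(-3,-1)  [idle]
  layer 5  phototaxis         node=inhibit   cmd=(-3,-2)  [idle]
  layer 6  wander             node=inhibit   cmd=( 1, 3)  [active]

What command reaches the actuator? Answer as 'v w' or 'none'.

L0 halt: active, feeds wire = (2, 2)
L1 avoid_obstacle: active, suppressor → wire = (3, 1)
L2 grasp: idle → wire stays (3, 1)
L3 explore_frontier: active, inhibitor → wire = none
L4 dock: idle → wire stays none
L5 phototaxis: idle → wire stays none
L6 wander: active, inhibitor → wire = none
actuator = none

none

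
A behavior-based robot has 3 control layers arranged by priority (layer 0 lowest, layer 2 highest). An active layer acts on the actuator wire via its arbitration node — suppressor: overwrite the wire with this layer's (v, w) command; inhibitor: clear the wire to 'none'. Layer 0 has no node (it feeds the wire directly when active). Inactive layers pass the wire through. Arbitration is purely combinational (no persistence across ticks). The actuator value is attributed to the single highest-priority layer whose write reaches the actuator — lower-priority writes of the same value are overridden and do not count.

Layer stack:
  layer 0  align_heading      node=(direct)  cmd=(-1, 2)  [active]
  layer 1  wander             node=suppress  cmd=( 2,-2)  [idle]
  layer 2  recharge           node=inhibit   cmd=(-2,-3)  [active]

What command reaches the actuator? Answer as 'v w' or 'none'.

none

[0] align_heading on; wire := (-1, 2)
[1] wander off; pass (-1, 2)
[2] recharge on (inhibit); wire := none
output none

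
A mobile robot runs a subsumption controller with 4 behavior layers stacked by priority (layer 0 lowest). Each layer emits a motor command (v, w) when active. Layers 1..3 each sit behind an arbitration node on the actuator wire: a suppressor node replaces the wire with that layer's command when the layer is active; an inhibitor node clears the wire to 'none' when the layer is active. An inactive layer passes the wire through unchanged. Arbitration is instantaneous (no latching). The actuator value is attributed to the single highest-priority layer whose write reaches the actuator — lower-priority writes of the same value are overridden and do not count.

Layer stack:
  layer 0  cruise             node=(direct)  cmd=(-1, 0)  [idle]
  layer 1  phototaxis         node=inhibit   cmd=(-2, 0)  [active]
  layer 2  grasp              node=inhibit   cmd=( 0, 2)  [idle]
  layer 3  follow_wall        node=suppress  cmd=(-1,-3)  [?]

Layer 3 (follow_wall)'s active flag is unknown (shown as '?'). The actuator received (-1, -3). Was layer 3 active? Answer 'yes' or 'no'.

If layer 3 is active=yes:
  actuator would be (-1, -3)
If layer 3 is active=no:
  actuator would be none
Observed (-1, -3), so layer 3 was active.

yes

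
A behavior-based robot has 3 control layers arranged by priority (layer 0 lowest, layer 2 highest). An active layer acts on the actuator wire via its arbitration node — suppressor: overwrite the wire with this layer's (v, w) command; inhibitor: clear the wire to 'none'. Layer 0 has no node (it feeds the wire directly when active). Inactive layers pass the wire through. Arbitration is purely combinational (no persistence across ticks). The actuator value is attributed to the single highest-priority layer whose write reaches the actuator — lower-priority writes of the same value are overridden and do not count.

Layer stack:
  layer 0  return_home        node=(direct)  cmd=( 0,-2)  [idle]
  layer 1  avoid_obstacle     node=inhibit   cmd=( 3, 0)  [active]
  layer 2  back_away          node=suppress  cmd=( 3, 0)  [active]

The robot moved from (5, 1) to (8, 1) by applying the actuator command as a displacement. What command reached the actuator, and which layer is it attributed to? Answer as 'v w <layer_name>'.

displacement = (8, 1) − (5, 1) = (3, 0)
layer 0 (return_home) idle — none
layer 1 (avoid_obstacle) active — inhibits: none
layer 2 (back_away) active — suppresses: (3, 0)
→ actuator (3, 0) — from layer 2 (back_away)

3 0 back_away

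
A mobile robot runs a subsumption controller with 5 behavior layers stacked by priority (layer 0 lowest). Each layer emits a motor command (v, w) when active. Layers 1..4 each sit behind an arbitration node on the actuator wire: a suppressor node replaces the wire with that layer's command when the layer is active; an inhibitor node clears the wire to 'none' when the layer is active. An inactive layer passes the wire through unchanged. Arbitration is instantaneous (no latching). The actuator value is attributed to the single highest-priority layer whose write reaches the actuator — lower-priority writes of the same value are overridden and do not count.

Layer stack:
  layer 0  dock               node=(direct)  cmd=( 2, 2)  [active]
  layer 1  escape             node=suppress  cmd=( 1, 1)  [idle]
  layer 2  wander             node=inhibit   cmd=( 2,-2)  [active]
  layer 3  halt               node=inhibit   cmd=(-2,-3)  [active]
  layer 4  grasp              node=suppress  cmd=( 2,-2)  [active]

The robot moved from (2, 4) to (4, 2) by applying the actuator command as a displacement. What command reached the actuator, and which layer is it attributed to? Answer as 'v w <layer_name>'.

2 -2 grasp

displacement = (4, 2) − (2, 4) = (2, -2)
[0] dock on; wire := (2, 2)
[1] escape off; pass (2, 2)
[2] wander on (inhibit); wire := none
[3] halt on (inhibit); wire := none
[4] grasp on (suppress); wire := (2, -2)
output (2, -2) — from layer 4 (grasp)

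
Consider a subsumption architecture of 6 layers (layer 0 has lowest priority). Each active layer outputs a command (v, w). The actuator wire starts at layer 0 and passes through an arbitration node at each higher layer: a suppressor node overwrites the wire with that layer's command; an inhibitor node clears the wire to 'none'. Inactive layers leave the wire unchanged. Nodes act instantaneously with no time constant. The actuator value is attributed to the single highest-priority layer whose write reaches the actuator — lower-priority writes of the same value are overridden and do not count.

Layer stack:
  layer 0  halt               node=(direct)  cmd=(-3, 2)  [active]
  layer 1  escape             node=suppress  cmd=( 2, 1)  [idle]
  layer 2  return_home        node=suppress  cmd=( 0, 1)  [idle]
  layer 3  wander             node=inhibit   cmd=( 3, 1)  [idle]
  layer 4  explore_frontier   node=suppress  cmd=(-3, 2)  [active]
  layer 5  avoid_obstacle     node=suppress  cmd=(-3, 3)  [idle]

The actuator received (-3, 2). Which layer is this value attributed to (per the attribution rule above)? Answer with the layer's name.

layer 0 (halt) active — direct: (-3, 2)
layer 1 (escape) idle — unchanged: (-3, 2)
layer 2 (return_home) idle — unchanged: (-3, 2)
layer 3 (wander) idle — unchanged: (-3, 2)
layer 4 (explore_frontier) active — suppresses: (-3, 2)
layer 5 (avoid_obstacle) idle — unchanged: (-3, 2)
→ actuator (-3, 2)
last writer: layer 4 = explore_frontier

explore_frontier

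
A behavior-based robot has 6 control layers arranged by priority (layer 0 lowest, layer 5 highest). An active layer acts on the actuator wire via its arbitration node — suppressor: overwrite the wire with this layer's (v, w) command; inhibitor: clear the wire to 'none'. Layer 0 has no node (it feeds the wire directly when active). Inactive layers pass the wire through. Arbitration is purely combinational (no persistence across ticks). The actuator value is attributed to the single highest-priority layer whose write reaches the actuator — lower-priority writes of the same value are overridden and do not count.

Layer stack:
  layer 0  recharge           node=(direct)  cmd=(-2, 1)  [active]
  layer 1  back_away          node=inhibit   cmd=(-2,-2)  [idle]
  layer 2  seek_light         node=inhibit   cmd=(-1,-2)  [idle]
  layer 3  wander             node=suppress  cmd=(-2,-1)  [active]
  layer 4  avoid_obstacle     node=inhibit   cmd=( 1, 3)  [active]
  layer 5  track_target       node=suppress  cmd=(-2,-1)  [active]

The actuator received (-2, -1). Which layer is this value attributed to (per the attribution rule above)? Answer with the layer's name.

track_target

layer 0 (recharge) active — direct: (-2, 1)
layer 1 (back_away) idle — unchanged: (-2, 1)
layer 2 (seek_light) idle — unchanged: (-2, 1)
layer 3 (wander) active — suppresses: (-2, -1)
layer 4 (avoid_obstacle) active — inhibits: none
layer 5 (track_target) active — suppresses: (-2, -1)
→ actuator (-2, -1)
last writer: layer 5 = track_target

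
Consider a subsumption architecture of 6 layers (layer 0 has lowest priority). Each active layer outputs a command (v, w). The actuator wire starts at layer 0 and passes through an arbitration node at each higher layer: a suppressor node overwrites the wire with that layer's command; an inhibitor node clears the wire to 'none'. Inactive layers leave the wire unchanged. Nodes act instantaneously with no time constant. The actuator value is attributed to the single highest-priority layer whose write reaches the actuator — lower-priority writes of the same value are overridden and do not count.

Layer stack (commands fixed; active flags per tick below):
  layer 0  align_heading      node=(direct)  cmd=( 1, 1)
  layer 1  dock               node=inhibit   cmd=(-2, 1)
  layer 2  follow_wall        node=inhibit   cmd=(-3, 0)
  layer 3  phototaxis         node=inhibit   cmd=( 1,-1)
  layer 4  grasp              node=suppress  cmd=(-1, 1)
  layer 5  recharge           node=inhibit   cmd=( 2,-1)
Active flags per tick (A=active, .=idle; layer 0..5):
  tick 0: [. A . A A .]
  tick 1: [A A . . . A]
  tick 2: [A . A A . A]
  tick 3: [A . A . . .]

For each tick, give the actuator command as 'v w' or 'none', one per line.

tick 0:
  [0] align_heading off; wire := none
  [1] dock on (inhibit); wire := none
  [2] follow_wall off; pass none
  [3] phototaxis on (inhibit); wire := none
  [4] grasp on (suppress); wire := (-1, 1)
  [5] recharge off; pass (-1, 1)
  output (-1, 1)
tick 1:
  [0] align_heading on; wire := (1, 1)
  [1] dock on (inhibit); wire := none
  [2] follow_wall off; pass none
  [3] phototaxis off; pass none
  [4] grasp off; pass none
  [5] recharge on (inhibit); wire := none
  output none
tick 2:
  [0] align_heading on; wire := (1, 1)
  [1] dock off; pass (1, 1)
  [2] follow_wall on (inhibit); wire := none
  [3] phototaxis on (inhibit); wire := none
  [4] grasp off; pass none
  [5] recharge on (inhibit); wire := none
  output none
tick 3:
  [0] align_heading on; wire := (1, 1)
  [1] dock off; pass (1, 1)
  [2] follow_wall on (inhibit); wire := none
  [3] phototaxis off; pass none
  [4] grasp off; pass none
  [5] recharge off; pass none
  output none

-1 1
none
none
none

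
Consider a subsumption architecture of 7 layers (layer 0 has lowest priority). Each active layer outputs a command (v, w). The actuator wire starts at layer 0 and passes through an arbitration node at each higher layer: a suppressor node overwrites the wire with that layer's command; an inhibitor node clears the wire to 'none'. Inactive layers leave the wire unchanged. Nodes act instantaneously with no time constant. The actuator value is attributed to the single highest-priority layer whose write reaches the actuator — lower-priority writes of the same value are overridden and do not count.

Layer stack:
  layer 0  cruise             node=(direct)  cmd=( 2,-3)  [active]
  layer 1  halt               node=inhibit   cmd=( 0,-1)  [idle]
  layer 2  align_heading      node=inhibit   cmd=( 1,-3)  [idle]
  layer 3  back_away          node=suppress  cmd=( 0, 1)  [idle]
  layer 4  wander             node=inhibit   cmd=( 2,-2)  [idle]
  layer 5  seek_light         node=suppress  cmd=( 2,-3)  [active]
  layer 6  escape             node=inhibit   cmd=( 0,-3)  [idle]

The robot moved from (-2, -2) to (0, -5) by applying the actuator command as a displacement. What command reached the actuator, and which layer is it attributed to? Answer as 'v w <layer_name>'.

displacement = (0, -5) − (-2, -2) = (2, -3)
layer 0 (cruise) active — direct: (2, -3)
layer 1 (halt) idle — unchanged: (2, -3)
layer 2 (align_heading) idle — unchanged: (2, -3)
layer 3 (back_away) idle — unchanged: (2, -3)
layer 4 (wander) idle — unchanged: (2, -3)
layer 5 (seek_light) active — suppresses: (2, -3)
layer 6 (escape) idle — unchanged: (2, -3)
→ actuator (2, -3) — from layer 5 (seek_light)

2 -3 seek_light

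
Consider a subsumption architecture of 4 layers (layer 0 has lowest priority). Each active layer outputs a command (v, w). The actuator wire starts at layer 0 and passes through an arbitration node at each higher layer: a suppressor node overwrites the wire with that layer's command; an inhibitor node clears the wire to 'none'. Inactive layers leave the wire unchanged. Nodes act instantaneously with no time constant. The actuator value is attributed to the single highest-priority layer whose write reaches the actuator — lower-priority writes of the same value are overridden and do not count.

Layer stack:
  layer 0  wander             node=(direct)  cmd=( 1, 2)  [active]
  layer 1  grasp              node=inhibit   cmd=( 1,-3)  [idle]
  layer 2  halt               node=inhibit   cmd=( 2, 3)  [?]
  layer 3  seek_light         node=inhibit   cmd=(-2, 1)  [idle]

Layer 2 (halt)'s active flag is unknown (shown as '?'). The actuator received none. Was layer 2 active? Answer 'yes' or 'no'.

yes

If layer 2 is active=yes:
  actuator would be none
If layer 2 is active=no:
  actuator would be (1, 2)
Observed none, so layer 2 was active.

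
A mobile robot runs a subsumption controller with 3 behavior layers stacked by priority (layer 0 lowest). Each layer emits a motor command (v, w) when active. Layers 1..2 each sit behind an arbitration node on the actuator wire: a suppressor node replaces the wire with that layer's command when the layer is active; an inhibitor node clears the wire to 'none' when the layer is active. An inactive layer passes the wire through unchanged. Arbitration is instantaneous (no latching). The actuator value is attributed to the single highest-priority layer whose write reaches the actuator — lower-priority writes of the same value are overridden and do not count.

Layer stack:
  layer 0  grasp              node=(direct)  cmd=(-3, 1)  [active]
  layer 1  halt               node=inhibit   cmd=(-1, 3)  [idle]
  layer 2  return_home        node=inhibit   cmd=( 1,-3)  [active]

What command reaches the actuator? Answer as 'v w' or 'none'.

layer 0 (grasp) active — direct: (-3, 1)
layer 1 (halt) idle — unchanged: (-3, 1)
layer 2 (return_home) active — inhibits: none
→ actuator none

none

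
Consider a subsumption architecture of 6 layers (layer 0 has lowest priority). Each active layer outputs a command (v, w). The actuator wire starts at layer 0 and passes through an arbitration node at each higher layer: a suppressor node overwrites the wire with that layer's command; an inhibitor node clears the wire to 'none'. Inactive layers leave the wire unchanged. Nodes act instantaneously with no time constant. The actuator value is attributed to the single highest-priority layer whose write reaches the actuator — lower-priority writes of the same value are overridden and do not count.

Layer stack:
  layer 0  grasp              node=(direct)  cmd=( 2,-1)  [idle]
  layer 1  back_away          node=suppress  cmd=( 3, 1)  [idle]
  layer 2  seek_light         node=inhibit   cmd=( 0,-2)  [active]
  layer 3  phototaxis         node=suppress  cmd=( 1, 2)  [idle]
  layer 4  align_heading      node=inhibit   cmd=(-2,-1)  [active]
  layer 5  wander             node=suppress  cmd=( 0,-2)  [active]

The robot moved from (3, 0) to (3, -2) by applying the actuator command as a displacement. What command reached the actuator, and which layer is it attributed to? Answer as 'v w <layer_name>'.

0 -2 wander

displacement = (3, -2) − (3, 0) = (0, -2)
[0] grasp off; wire := none
[1] back_away off; pass none
[2] seek_light on (inhibit); wire := none
[3] phototaxis off; pass none
[4] align_heading on (inhibit); wire := none
[5] wander on (suppress); wire := (0, -2)
output (0, -2) — from layer 5 (wander)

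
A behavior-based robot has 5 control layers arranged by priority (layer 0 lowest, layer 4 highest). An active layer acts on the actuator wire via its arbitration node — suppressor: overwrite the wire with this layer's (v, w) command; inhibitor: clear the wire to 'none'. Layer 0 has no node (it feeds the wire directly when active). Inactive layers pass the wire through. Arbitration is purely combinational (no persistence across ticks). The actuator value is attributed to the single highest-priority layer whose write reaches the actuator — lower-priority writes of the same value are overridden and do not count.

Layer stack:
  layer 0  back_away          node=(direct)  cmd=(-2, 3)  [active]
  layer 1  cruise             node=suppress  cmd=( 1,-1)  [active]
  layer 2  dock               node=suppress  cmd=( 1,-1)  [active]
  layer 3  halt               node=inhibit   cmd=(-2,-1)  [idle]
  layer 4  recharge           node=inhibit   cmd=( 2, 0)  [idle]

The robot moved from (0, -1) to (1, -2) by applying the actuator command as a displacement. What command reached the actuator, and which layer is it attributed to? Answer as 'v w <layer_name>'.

displacement = (1, -2) − (0, -1) = (1, -1)
layer 0 (back_away) active — direct: (-2, 3)
layer 1 (cruise) active — suppresses: (1, -1)
layer 2 (dock) active — suppresses: (1, -1)
layer 3 (halt) idle — unchanged: (1, -1)
layer 4 (recharge) idle — unchanged: (1, -1)
→ actuator (1, -1) — from layer 2 (dock)

1 -1 dock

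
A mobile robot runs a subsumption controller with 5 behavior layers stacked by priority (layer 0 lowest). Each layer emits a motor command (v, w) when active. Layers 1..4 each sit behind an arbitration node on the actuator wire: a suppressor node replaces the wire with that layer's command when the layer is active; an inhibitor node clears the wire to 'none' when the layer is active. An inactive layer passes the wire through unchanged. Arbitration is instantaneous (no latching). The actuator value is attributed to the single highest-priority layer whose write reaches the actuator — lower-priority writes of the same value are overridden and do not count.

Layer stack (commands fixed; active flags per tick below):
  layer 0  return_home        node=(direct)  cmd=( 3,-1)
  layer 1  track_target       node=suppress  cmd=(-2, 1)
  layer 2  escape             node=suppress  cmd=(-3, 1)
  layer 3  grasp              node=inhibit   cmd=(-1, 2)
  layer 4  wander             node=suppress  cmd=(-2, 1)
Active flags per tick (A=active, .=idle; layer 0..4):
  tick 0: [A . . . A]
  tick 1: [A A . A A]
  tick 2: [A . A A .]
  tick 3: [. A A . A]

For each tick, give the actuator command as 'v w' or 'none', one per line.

-2 1
-2 1
none
-2 1

tick 0:
  layer 0 (return_home) active — direct: (3, -1)
  layer 1 (track_target) idle — unchanged: (3, -1)
  layer 2 (escape) idle — unchanged: (3, -1)
  layer 3 (grasp) idle — unchanged: (3, -1)
  layer 4 (wander) active — suppresses: (-2, 1)
  → actuator (-2, 1)
tick 1:
  layer 0 (return_home) active — direct: (3, -1)
  layer 1 (track_target) active — suppresses: (-2, 1)
  layer 2 (escape) idle — unchanged: (-2, 1)
  layer 3 (grasp) active — inhibits: none
  layer 4 (wander) active — suppresses: (-2, 1)
  → actuator (-2, 1)
tick 2:
  layer 0 (return_home) active — direct: (3, -1)
  layer 1 (track_target) idle — unchanged: (3, -1)
  layer 2 (escape) active — suppresses: (-3, 1)
  layer 3 (grasp) active — inhibits: none
  layer 4 (wander) idle — unchanged: none
  → actuator none
tick 3:
  layer 0 (return_home) idle — none
  layer 1 (track_target) active — suppresses: (-2, 1)
  layer 2 (escape) active — suppresses: (-3, 1)
  layer 3 (grasp) idle — unchanged: (-3, 1)
  layer 4 (wander) active — suppresses: (-2, 1)
  → actuator (-2, 1)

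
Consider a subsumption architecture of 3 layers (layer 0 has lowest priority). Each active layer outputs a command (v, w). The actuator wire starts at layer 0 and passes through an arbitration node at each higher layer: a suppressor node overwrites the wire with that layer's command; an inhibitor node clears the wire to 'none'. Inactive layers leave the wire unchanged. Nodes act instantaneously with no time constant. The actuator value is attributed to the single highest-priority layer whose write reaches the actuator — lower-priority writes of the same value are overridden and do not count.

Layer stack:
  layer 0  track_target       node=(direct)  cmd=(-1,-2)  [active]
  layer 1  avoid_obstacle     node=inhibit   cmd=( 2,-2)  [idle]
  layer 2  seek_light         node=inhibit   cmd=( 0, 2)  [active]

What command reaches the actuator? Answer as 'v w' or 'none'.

L0 track_target: active, feeds wire = (-1, -2)
L1 avoid_obstacle: idle → wire stays (-1, -2)
L2 seek_light: active, inhibitor → wire = none
actuator = none

none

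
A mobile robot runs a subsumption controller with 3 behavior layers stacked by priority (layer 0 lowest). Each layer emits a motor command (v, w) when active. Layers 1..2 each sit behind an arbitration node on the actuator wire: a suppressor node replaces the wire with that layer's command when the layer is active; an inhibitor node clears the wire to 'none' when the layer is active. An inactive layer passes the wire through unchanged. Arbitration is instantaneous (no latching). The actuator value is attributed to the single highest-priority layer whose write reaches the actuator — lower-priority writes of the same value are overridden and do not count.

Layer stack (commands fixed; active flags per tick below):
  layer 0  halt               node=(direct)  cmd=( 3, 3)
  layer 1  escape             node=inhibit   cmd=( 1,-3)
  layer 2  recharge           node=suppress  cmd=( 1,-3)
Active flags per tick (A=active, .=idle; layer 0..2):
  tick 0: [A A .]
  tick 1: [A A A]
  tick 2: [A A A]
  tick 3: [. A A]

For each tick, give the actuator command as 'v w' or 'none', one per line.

none
1 -3
1 -3
1 -3

tick 0:
  L0 halt: active, feeds wire = (3, 3)
  L1 escape: active, inhibitor → wire = none
  L2 recharge: idle → wire stays none
  actuator = none
tick 1:
  L0 halt: active, feeds wire = (3, 3)
  L1 escape: active, inhibitor → wire = none
  L2 recharge: active, suppressor → wire = (1, -3)
  actuator = (1, -3)
tick 2:
  L0 halt: active, feeds wire = (3, 3)
  L1 escape: active, inhibitor → wire = none
  L2 recharge: active, suppressor → wire = (1, -3)
  actuator = (1, -3)
tick 3:
  L0 halt: idle → wire = none
  L1 escape: active, inhibitor → wire = none
  L2 recharge: active, suppressor → wire = (1, -3)
  actuator = (1, -3)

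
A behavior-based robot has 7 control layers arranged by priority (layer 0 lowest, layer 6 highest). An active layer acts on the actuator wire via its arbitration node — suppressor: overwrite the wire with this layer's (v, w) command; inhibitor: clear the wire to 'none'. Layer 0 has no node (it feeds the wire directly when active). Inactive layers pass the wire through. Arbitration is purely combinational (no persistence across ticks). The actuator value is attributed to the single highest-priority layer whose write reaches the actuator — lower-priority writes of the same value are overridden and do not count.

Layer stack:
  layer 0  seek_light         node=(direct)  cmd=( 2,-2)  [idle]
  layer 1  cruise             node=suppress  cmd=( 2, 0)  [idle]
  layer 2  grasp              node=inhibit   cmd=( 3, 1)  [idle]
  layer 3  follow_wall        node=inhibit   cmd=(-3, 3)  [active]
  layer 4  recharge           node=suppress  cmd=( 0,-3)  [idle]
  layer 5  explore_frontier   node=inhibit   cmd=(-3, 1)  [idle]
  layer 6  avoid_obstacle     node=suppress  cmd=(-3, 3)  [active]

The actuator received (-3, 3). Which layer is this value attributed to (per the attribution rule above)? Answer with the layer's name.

layer 0 (seek_light) idle — none
layer 1 (cruise) idle — unchanged: none
layer 2 (grasp) idle — unchanged: none
layer 3 (follow_wall) active — inhibits: none
layer 4 (recharge) idle — unchanged: none
layer 5 (explore_frontier) idle — unchanged: none
layer 6 (avoid_obstacle) active — suppresses: (-3, 3)
→ actuator (-3, 3)
last writer: layer 6 = avoid_obstacle

avoid_obstacle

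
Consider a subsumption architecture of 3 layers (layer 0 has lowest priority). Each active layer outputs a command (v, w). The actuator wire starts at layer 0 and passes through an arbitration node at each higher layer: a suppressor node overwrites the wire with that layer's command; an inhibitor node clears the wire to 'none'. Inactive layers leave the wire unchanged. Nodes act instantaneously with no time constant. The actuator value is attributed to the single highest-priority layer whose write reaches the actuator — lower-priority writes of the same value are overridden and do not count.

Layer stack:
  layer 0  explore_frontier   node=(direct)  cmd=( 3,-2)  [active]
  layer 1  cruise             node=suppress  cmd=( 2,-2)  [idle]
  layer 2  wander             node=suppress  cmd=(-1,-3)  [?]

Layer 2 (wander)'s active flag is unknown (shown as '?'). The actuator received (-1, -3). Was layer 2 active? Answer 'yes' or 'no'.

yes

If layer 2 is active=yes:
  actuator would be (-1, -3)
If layer 2 is active=no:
  actuator would be (3, -2)
Observed (-1, -3), so layer 2 was active.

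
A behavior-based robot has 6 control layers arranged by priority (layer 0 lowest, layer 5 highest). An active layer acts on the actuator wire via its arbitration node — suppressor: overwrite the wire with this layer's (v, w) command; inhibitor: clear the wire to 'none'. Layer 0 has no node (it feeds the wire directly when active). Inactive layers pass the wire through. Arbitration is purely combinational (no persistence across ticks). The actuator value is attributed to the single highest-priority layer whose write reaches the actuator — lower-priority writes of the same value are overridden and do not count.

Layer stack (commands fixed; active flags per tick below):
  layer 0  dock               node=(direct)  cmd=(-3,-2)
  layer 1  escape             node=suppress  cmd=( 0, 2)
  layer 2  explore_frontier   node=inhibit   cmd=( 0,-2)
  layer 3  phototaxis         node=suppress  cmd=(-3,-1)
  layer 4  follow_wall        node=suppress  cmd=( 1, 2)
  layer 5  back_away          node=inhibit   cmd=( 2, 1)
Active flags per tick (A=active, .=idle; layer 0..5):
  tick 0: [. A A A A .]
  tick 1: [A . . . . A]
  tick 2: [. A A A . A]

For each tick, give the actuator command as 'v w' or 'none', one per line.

1 2
none
none

tick 0:
  layer 0 (dock) idle — none
  layer 1 (escape) active — suppresses: (0, 2)
  layer 2 (explore_frontier) active — inhibits: none
  layer 3 (phototaxis) active — suppresses: (-3, -1)
  layer 4 (follow_wall) active — suppresses: (1, 2)
  layer 5 (back_away) idle — unchanged: (1, 2)
  → actuator (1, 2)
tick 1:
  layer 0 (dock) active — direct: (-3, -2)
  layer 1 (escape) idle — unchanged: (-3, -2)
  layer 2 (explore_frontier) idle — unchanged: (-3, -2)
  layer 3 (phototaxis) idle — unchanged: (-3, -2)
  layer 4 (follow_wall) idle — unchanged: (-3, -2)
  layer 5 (back_away) active — inhibits: none
  → actuator none
tick 2:
  layer 0 (dock) idle — none
  layer 1 (escape) active — suppresses: (0, 2)
  layer 2 (explore_frontier) active — inhibits: none
  layer 3 (phototaxis) active — suppresses: (-3, -1)
  layer 4 (follow_wall) idle — unchanged: (-3, -1)
  layer 5 (back_away) active — inhibits: none
  → actuator none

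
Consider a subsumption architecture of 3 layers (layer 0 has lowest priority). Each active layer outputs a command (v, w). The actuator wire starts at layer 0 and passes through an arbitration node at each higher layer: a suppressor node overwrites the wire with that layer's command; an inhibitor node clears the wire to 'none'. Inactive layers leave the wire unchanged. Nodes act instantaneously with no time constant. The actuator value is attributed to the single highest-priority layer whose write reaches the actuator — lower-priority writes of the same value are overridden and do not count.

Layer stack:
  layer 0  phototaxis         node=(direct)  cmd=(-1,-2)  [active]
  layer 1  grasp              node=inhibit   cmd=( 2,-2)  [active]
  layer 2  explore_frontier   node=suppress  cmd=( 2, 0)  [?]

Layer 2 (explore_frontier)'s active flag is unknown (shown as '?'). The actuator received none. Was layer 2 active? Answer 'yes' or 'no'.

no

If layer 2 is active=yes:
  actuator would be (2, 0)
If layer 2 is active=no:
  actuator would be none
Observed none, so layer 2 was idle.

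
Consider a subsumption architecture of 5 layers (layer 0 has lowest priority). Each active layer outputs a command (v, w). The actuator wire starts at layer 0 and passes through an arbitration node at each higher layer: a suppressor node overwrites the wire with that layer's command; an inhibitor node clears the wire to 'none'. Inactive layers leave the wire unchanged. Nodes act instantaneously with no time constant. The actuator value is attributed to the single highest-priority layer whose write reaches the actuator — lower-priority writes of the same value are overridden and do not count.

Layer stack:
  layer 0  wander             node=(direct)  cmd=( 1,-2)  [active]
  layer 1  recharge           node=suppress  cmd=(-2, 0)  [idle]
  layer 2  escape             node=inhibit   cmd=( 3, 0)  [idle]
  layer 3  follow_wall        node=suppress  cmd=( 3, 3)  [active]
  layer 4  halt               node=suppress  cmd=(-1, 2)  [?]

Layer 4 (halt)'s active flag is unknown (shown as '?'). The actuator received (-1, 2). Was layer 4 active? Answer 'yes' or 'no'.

If layer 4 is active=yes:
  actuator would be (-1, 2)
If layer 4 is active=no:
  actuator would be (3, 3)
Observed (-1, 2), so layer 4 was active.

yes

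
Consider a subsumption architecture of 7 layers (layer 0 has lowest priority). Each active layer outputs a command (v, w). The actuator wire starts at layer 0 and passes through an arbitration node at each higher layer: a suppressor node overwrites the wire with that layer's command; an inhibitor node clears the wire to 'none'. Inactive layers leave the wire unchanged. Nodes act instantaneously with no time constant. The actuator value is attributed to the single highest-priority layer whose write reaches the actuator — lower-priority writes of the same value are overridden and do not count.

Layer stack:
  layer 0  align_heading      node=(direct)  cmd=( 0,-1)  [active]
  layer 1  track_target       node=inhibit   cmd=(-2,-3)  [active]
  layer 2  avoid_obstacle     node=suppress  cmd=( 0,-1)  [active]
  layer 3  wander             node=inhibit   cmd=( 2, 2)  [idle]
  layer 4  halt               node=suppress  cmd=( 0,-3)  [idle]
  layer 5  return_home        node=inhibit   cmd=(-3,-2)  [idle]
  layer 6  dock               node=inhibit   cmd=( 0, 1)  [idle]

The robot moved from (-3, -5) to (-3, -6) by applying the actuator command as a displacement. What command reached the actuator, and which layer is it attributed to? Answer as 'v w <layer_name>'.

0 -1 avoid_obstacle

displacement = (-3, -6) − (-3, -5) = (0, -1)
layer 0 (align_heading) active — direct: (0, -1)
layer 1 (track_target) active — inhibits: none
layer 2 (avoid_obstacle) active — suppresses: (0, -1)
layer 3 (wander) idle — unchanged: (0, -1)
layer 4 (halt) idle — unchanged: (0, -1)
layer 5 (return_home) idle — unchanged: (0, -1)
layer 6 (dock) idle — unchanged: (0, -1)
→ actuator (0, -1) — from layer 2 (avoid_obstacle)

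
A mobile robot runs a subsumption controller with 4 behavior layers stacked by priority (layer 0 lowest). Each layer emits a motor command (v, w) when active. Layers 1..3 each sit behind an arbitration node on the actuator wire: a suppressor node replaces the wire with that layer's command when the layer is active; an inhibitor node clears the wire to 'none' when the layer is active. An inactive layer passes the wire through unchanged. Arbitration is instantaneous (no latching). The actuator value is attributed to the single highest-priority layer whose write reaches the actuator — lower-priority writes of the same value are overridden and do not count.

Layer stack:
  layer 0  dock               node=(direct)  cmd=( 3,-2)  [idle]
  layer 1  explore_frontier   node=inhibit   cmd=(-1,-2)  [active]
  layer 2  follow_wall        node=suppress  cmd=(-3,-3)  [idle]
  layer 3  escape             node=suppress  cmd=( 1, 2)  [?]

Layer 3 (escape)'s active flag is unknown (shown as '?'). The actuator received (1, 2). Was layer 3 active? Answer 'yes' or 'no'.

yes

If layer 3 is active=yes:
  actuator would be (1, 2)
If layer 3 is active=no:
  actuator would be none
Observed (1, 2), so layer 3 was active.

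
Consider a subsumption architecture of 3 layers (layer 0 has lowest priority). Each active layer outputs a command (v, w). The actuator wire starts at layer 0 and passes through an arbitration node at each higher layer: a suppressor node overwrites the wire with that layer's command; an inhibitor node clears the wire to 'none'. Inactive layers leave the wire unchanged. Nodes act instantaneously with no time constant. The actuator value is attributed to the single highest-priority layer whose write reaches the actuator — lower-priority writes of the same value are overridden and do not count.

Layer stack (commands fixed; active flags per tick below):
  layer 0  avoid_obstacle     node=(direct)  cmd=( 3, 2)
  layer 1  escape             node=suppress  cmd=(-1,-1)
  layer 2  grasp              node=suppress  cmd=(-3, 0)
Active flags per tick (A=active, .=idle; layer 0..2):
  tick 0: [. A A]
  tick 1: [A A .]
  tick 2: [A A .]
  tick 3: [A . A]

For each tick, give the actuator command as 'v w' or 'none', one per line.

tick 0:
  L0 avoid_obstacle: idle → wire = none
  L1 escape: active, suppressor → wire = (-1, -1)
  L2 grasp: active, suppressor → wire = (-3, 0)
  actuator = (-3, 0)
tick 1:
  L0 avoid_obstacle: active, feeds wire = (3, 2)
  L1 escape: active, suppressor → wire = (-1, -1)
  L2 grasp: idle → wire stays (-1, -1)
  actuator = (-1, -1)
tick 2:
  L0 avoid_obstacle: active, feeds wire = (3, 2)
  L1 escape: active, suppressor → wire = (-1, -1)
  L2 grasp: idle → wire stays (-1, -1)
  actuator = (-1, -1)
tick 3:
  L0 avoid_obstacle: active, feeds wire = (3, 2)
  L1 escape: idle → wire stays (3, 2)
  L2 grasp: active, suppressor → wire = (-3, 0)
  actuator = (-3, 0)

-3 0
-1 -1
-1 -1
-3 0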